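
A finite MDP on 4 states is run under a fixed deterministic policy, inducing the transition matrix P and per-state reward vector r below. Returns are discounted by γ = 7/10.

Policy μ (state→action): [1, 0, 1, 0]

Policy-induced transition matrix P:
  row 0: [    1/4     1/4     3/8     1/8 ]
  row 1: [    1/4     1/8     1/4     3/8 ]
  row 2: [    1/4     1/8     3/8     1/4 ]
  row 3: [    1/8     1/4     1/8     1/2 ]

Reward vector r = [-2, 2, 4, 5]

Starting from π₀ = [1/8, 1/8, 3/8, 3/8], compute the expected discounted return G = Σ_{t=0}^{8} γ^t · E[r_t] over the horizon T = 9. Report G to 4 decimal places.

G = 9.3445

t=0: π = [0.1250, 0.1250, 0.3750, 0.3750], E[r] = 3.3750, γ^t·E[r] = 3.375000, running G = 3.375000
t=1: π = [0.2031, 0.1875, 0.2656, 0.3438], E[r] = 2.7500, γ^t·E[r] = 1.925000, running G = 5.300000
t=2: π = [0.2070, 0.1934, 0.2656, 0.3340], E[r] = 2.7051, γ^t·E[r] = 1.325488, running G = 6.625488
t=3: π = [0.2083, 0.1926, 0.2673, 0.3318], E[r] = 2.6970, γ^t·E[r] = 0.925078, running G = 7.550567
t=4: π = [0.2085, 0.1925, 0.2680, 0.3310], E[r] = 2.6948, γ^t·E[r] = 0.647027, running G = 8.197594
t=5: π = [0.2086, 0.1924, 0.2682, 0.3307], E[r] = 2.6941, γ^t·E[r] = 0.452799, running G = 8.650393
t=6: π = [0.2087, 0.1924, 0.2683, 0.3307], E[r] = 2.6939, γ^t·E[r] = 0.316932, running G = 8.967325
t=7: π = [0.2087, 0.1924, 0.2683, 0.3306], E[r] = 2.6938, γ^t·E[r] = 0.221846, running G = 9.189172
t=8: π = [0.2087, 0.1924, 0.2683, 0.3306], E[r] = 2.6938, γ^t·E[r] = 0.155291, running G = 9.344463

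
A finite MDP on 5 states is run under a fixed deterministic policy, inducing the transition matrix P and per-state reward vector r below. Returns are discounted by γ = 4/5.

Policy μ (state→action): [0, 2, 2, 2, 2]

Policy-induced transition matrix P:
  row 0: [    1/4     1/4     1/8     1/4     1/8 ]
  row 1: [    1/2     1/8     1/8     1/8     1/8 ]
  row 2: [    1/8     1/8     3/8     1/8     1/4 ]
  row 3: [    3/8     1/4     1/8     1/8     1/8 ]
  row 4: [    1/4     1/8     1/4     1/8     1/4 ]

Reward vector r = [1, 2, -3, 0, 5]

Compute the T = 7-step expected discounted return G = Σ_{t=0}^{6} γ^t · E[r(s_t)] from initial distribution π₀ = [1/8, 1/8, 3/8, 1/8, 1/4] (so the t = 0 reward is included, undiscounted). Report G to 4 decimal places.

G = 3.1216

t=0: π = [0.1250, 0.1250, 0.3750, 0.1250, 0.2500], E[r] = 0.5000, γ^t·E[r] = 0.500000, running G = 0.500000
t=1: π = [0.2500, 0.1563, 0.2500, 0.1406, 0.2031], E[r] = 0.8281, γ^t·E[r] = 0.662500, running G = 1.162500
t=2: π = [0.2754, 0.1738, 0.2129, 0.1563, 0.1816], E[r] = 0.8926, γ^t·E[r] = 0.571250, running G = 1.733750
t=3: π = [0.2864, 0.1790, 0.2009, 0.1594, 0.1743], E[r] = 0.9131, γ^t·E[r] = 0.467500, running G = 2.201250
t=4: π = [0.2896, 0.1807, 0.1970, 0.1608, 0.1719], E[r] = 0.9195, γ^t·E[r] = 0.376613, running G = 2.577863
t=5: π = [0.2907, 0.1813, 0.1957, 0.1612, 0.1711], E[r] = 0.9216, γ^t·E[r] = 0.301986, running G = 2.879849
t=6: π = [0.2910, 0.1815, 0.1953, 0.1613, 0.1709], E[r] = 0.9223, γ^t·E[r] = 0.241770, running G = 3.121618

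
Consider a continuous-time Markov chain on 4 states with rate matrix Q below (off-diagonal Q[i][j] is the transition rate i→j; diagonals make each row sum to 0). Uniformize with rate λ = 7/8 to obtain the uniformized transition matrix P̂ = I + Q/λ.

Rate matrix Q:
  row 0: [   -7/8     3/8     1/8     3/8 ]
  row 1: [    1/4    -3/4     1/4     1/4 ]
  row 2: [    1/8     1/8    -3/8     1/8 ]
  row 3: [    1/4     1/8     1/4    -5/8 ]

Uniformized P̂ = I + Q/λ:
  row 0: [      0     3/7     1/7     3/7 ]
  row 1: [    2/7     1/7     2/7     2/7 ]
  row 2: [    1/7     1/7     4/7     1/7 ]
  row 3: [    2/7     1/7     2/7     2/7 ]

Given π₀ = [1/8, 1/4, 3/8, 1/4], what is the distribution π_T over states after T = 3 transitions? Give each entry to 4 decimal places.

π = [0.1833, 0.1931, 0.3648, 0.2587]

t=0: π = [0.1250, 0.2500, 0.3750, 0.2500]
t=1: π = [0.1964, 0.1786, 0.3750, 0.2500]
t=2: π = [0.1760, 0.1990, 0.3648, 0.2602]
t=3: π = [0.1833, 0.1931, 0.3648, 0.2587]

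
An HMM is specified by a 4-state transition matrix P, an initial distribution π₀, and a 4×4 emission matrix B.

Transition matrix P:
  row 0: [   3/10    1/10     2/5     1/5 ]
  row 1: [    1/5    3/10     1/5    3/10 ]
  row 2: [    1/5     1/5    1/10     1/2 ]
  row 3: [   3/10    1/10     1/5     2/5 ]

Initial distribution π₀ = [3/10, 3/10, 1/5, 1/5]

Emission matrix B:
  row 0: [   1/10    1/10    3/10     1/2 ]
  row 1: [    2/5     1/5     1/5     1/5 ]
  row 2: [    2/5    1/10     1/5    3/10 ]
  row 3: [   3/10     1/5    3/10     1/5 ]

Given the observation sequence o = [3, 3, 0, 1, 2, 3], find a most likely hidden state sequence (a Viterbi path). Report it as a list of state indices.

t=0: δ = [1.500e-01, 6.000e-02, 6.000e-02, 4.000e-02]  (obs o_0=3)
t=1: δ = [2.250e-02, 3.600e-03, 1.800e-02, 6.000e-03]  ψ = [0, 1, 0, 0]  (obs o_1=3)
t=2: δ = [6.750e-04, 1.440e-03, 3.600e-03, 2.700e-03]  ψ = [0, 2, 0, 2]  (obs o_2=0)
t=3: δ = [8.100e-05, 1.440e-04, 5.400e-05, 3.600e-04]  ψ = [3, 2, 3, 2]  (obs o_3=1)
t=4: δ = [3.240e-05, 8.640e-06, 1.440e-05, 4.320e-05]  ψ = [3, 1, 3, 3]  (obs o_4=2)
t=5: δ = [6.480e-06, 8.640e-07, 3.888e-06, 3.456e-06]  ψ = [3, 3, 0, 3]  (obs o_5=3)
backtrack: best end state = 0; path = [0, 0, 2, 3, 3, 0]

path = [0, 0, 2, 3, 3, 0]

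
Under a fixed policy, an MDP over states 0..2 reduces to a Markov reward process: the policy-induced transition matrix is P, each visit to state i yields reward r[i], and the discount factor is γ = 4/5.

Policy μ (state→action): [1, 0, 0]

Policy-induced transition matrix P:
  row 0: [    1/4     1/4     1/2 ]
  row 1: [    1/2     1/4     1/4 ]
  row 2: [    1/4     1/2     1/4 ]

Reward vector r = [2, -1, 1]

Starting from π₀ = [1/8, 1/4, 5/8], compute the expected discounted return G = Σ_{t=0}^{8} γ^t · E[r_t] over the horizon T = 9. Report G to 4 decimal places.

G = 2.7381

t=0: π = [0.1250, 0.2500, 0.6250], E[r] = 0.6250, γ^t·E[r] = 0.625000, running G = 0.625000
t=1: π = [0.3125, 0.4063, 0.2813], E[r] = 0.5000, γ^t·E[r] = 0.400000, running G = 1.025000
t=2: π = [0.3516, 0.3203, 0.3281], E[r] = 0.7109, γ^t·E[r] = 0.455000, running G = 1.480000
t=3: π = [0.3301, 0.3320, 0.3379], E[r] = 0.6660, γ^t·E[r] = 0.341000, running G = 1.821000
t=4: π = [0.3330, 0.3345, 0.3325], E[r] = 0.6641, γ^t·E[r] = 0.272000, running G = 2.093000
t=5: π = [0.3336, 0.3331, 0.3333], E[r] = 0.6674, γ^t·E[r] = 0.218680, running G = 2.311680
t=6: π = [0.3333, 0.3333, 0.3334], E[r] = 0.6667, γ^t·E[r] = 0.174760, running G = 2.486440
t=7: π = [0.3333, 0.3334, 0.3333], E[r] = 0.6666, γ^t·E[r] = 0.139802, running G = 2.626242
t=8: π = [0.3333, 0.3333, 0.3333], E[r] = 0.6667, γ^t·E[r] = 0.111850, running G = 2.738092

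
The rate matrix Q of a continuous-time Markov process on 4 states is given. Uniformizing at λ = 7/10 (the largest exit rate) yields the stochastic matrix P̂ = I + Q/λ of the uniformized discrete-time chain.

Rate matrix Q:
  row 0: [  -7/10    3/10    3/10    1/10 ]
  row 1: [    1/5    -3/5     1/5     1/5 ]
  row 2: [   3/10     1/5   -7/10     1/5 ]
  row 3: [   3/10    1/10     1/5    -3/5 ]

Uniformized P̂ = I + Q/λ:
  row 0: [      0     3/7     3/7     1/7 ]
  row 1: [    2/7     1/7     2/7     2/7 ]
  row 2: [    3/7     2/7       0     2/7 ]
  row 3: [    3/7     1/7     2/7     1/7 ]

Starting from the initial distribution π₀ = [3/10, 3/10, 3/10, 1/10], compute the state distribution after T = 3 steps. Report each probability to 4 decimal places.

π = [0.2729, 0.2589, 0.2534, 0.2149]

t=0: π = [0.3000, 0.3000, 0.3000, 0.1000]
t=1: π = [0.2571, 0.2714, 0.2429, 0.2286]
t=2: π = [0.2796, 0.2510, 0.2531, 0.2163]
t=3: π = [0.2729, 0.2589, 0.2534, 0.2149]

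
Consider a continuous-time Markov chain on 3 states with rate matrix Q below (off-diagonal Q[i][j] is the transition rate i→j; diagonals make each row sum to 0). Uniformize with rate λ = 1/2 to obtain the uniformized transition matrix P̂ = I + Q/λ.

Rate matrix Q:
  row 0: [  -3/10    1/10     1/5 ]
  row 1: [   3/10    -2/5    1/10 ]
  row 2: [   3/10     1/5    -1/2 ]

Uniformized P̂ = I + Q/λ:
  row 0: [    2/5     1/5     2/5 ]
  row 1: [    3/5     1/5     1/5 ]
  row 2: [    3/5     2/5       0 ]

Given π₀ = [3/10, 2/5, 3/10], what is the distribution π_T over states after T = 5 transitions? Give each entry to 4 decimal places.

t=0: π = [0.3000, 0.4000, 0.3000]
t=1: π = [0.5400, 0.2600, 0.2000]
t=2: π = [0.4920, 0.2400, 0.2680]
t=3: π = [0.5016, 0.2536, 0.2448]
t=4: π = [0.4997, 0.2490, 0.2514]
t=5: π = [0.5001, 0.2503, 0.2497]

π = [0.5001, 0.2503, 0.2497]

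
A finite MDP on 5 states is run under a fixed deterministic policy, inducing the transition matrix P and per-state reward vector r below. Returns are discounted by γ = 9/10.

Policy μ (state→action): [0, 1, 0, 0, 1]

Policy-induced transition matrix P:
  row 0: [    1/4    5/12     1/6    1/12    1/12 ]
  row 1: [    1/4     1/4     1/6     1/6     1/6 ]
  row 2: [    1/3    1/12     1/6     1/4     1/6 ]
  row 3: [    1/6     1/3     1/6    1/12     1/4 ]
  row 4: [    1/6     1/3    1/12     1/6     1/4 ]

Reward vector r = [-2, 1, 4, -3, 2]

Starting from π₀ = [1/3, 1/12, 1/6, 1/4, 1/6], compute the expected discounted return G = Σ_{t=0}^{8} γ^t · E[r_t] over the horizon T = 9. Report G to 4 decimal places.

G = 1.4396

t=0: π = [0.3333, 0.0833, 0.1667, 0.2500, 0.1667], E[r] = -0.3333, γ^t·E[r] = -0.333333, running G = -0.333333
t=1: π = [0.2292, 0.3125, 0.1528, 0.1319, 0.1736], E[r] = 0.4167, γ^t·E[r] = 0.375000, running G = 0.041667
t=2: π = [0.2373, 0.2882, 0.1522, 0.1493, 0.1730], E[r] = 0.3206, γ^t·E[r] = 0.259688, running G = 0.301354
t=3: π = [0.2358, 0.2910, 0.1522, 0.1471, 0.1738], E[r] = 0.3345, γ^t·E[r] = 0.243844, running G = 0.545198
t=4: π = [0.2359, 0.2907, 0.1522, 0.1474, 0.1738], E[r] = 0.3327, γ^t·E[r] = 0.218294, running G = 0.763492
t=5: π = [0.2359, 0.2907, 0.1522, 0.1474, 0.1738], E[r] = 0.3330, γ^t·E[r] = 0.196624, running G = 0.960116
t=6: π = [0.2359, 0.2907, 0.1522, 0.1474, 0.1738], E[r] = 0.3330, γ^t·E[r] = 0.176944, running G = 1.137059
t=7: π = [0.2359, 0.2907, 0.1522, 0.1474, 0.1738], E[r] = 0.3330, γ^t·E[r] = 0.159252, running G = 1.296311
t=8: π = [0.2359, 0.2907, 0.1522, 0.1474, 0.1738], E[r] = 0.3330, γ^t·E[r] = 0.143326, running G = 1.439638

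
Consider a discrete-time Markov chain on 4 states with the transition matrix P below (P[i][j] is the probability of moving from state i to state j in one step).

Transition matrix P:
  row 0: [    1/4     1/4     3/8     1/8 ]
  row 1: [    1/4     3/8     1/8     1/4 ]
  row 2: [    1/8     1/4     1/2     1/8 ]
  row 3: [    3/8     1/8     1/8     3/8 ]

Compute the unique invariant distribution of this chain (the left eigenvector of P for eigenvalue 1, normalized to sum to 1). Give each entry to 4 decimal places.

Balance equations π_j = Σ_i π_i·P[i][j]:
  π_0 = 1/4·π_0 + 1/4·π_1 + 1/8·π_2 + 3/8·π_3
  π_1 = 1/4·π_0 + 3/8·π_1 + 1/4·π_2 + 1/8·π_3
  π_2 = 3/8·π_0 + 1/8·π_1 + 1/2·π_2 + 1/8·π_3
  normalize: π_0 + π_1 + π_2 + π_3 = 1
Solving the linear system gives exactly π = [72/301, 11/43, 89/301, 9/43].

π = [0.2392, 0.2558, 0.2957, 0.2093]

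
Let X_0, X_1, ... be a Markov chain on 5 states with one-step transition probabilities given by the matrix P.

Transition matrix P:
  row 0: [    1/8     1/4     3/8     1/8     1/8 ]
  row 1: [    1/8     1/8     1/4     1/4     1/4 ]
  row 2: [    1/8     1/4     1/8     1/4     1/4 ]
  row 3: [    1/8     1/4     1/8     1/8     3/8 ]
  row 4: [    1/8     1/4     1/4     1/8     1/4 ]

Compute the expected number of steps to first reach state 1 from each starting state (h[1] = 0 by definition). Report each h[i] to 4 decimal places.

h = [4.0000, 0.0000, 4.0000, 4.0000, 4.0000]

First-step conditioning: h[1] = 0; for i ≠ 1, h[i] = 1 + Σ_k P[i][k]·h[k].
  h[0] = 1 + 1/8·h[0] + 3/8·h[2] + 1/8·h[3] + 1/8·h[4]
  h[2] = 1 + 1/8·h[0] + 1/8·h[2] + 1/4·h[3] + 1/4·h[4]
  h[3] = 1 + 1/8·h[0] + 1/8·h[2] + 1/8·h[3] + 3/8·h[4]
  h[4] = 1 + 1/8·h[0] + 1/4·h[2] + 1/8·h[3] + 1/4·h[4]
Solving the 4×4 linear system over states ≠ 1 gives exactly h = [4, 0, 4, 4, 4] (h[1] = 0 is the target).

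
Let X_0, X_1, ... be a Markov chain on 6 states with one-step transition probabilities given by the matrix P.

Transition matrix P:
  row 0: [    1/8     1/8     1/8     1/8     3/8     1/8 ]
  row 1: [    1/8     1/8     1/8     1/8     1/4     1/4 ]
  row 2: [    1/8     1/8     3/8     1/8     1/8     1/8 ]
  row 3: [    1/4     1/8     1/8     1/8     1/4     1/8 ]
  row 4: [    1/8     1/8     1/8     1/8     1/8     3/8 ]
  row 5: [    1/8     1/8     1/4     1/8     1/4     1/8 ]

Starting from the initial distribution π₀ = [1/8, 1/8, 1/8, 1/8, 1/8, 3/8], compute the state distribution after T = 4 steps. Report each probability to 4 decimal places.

t=0: π = [0.1250, 0.1250, 0.1250, 0.1250, 0.1250, 0.3750]
t=1: π = [0.1406, 0.1250, 0.2031, 0.1250, 0.2344, 0.1719]
t=2: π = [0.1406, 0.1250, 0.1973, 0.1250, 0.2129, 0.1992]
t=3: π = [0.1406, 0.1250, 0.1992, 0.1250, 0.2163, 0.1938]
t=4: π = [0.1406, 0.1250, 0.1990, 0.1250, 0.2156, 0.1947]

π = [0.1406, 0.1250, 0.1990, 0.1250, 0.2156, 0.1947]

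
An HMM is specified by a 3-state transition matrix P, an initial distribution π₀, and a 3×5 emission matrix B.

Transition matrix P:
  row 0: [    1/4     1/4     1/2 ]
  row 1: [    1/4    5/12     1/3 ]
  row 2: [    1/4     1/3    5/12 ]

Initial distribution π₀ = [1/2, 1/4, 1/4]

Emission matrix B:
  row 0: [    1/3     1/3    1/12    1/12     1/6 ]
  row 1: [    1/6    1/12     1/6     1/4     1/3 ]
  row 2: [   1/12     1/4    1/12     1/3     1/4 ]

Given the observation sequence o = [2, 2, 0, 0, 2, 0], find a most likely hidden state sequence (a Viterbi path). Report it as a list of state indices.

t=0: δ = [4.167e-02, 4.167e-02, 2.083e-02]  (obs o_0=2)
t=1: δ = [8.681e-04, 2.894e-03, 1.736e-03]  ψ = [0, 1, 0]  (obs o_1=2)
t=2: δ = [2.411e-04, 2.009e-04, 8.038e-05]  ψ = [1, 1, 1]  (obs o_2=0)
t=3: δ = [2.009e-05, 1.395e-05, 1.005e-05]  ψ = [0, 1, 0]  (obs o_3=0)
t=4: δ = [4.186e-07, 9.690e-07, 8.372e-07]  ψ = [0, 1, 0]  (obs o_4=2)
t=5: δ = [8.075e-08, 6.729e-08, 2.907e-08]  ψ = [1, 1, 2]  (obs o_5=0)
backtrack: best end state = 0; path = [1, 1, 1, 1, 1, 0]

path = [1, 1, 1, 1, 1, 0]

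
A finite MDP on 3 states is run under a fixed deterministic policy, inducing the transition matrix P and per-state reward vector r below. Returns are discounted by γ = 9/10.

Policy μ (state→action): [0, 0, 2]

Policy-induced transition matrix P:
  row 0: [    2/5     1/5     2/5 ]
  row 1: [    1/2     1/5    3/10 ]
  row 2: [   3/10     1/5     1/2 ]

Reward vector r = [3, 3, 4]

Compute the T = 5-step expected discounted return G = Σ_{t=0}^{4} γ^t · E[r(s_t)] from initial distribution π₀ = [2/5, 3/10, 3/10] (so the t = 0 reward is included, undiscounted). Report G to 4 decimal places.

G = 13.8701

t=0: π = [0.4000, 0.3000, 0.3000], E[r] = 3.3000, γ^t·E[r] = 3.300000, running G = 3.300000
t=1: π = [0.4000, 0.2000, 0.4000], E[r] = 3.4000, γ^t·E[r] = 3.060000, running G = 6.360000
t=2: π = [0.3800, 0.2000, 0.4200], E[r] = 3.4200, γ^t·E[r] = 2.770200, running G = 9.130200
t=3: π = [0.3780, 0.2000, 0.4220], E[r] = 3.4220, γ^t·E[r] = 2.494638, running G = 11.624838
t=4: π = [0.3778, 0.2000, 0.4222], E[r] = 3.4222, γ^t·E[r] = 2.245305, running G = 13.870143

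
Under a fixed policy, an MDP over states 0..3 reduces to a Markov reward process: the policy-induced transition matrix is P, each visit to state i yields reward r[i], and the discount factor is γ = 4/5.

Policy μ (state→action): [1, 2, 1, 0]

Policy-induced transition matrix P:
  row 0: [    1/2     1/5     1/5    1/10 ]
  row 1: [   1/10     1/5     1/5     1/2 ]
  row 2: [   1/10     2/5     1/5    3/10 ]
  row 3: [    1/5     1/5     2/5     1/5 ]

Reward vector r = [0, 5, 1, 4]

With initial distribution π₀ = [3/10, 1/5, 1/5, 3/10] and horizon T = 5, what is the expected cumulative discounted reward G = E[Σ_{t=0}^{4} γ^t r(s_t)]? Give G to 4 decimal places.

t=0: π = [0.3000, 0.2000, 0.2000, 0.3000], E[r] = 2.4000, γ^t·E[r] = 2.400000, running G = 2.400000
t=1: π = [0.2500, 0.2400, 0.2600, 0.2500], E[r] = 2.4600, γ^t·E[r] = 1.968000, running G = 4.368000
t=2: π = [0.2250, 0.2520, 0.2500, 0.2730], E[r] = 2.6020, γ^t·E[r] = 1.665280, running G = 6.033280
t=3: π = [0.2173, 0.2500, 0.2546, 0.2781], E[r] = 2.6170, γ^t·E[r] = 1.339904, running G = 7.373184
t=4: π = [0.2147, 0.2509, 0.2556, 0.2787], E[r] = 2.6251, γ^t·E[r] = 1.075257, running G = 8.448441

G = 8.4484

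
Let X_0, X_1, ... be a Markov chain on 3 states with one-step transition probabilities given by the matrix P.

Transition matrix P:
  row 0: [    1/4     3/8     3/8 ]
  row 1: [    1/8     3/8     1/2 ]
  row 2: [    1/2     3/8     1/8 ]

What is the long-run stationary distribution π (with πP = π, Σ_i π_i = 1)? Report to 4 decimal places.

Balance equations π_j = Σ_i π_i·P[i][j]:
  π_0 = 1/4·π_0 + 1/8·π_1 + 1/2·π_2
  π_1 = 3/8·π_0 + 3/8·π_1 + 3/8·π_2
  normalize: π_0 + π_1 + π_2 = 1
Solving the linear system gives exactly π = [23/80, 3/8, 27/80].

π = [0.2875, 0.3750, 0.3375]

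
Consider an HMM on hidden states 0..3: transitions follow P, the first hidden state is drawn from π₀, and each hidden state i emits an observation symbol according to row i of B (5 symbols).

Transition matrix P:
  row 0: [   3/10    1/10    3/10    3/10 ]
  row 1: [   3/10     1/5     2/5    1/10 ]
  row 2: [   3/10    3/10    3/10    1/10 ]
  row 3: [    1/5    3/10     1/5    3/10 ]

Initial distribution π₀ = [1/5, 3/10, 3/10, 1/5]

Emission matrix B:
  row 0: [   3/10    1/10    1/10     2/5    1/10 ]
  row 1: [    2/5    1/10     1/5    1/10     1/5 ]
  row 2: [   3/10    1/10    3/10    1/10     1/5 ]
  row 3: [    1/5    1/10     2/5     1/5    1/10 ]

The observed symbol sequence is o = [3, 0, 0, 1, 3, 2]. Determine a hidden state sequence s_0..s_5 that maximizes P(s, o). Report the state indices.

t=0: δ = [8.000e-02, 3.000e-02, 3.000e-02, 4.000e-02]  (obs o_0=3)
t=1: δ = [7.200e-03, 4.800e-03, 7.200e-03, 4.800e-03]  ψ = [0, 3, 0, 0]  (obs o_1=0)
t=2: δ = [6.480e-04, 8.640e-04, 6.480e-04, 4.320e-04]  ψ = [0, 2, 0, 0]  (obs o_2=0)
t=3: δ = [2.592e-05, 1.944e-05, 3.456e-05, 1.944e-05]  ψ = [1, 2, 1, 0]  (obs o_3=1)
t=4: δ = [4.147e-06, 1.037e-06, 1.037e-06, 1.555e-06]  ψ = [2, 2, 2, 0]  (obs o_4=3)
t=5: δ = [1.244e-07, 9.331e-08, 3.732e-07, 4.977e-07]  ψ = [0, 3, 0, 0]  (obs o_5=2)
backtrack: best end state = 3; path = [0, 2, 1, 2, 0, 3]

path = [0, 2, 1, 2, 0, 3]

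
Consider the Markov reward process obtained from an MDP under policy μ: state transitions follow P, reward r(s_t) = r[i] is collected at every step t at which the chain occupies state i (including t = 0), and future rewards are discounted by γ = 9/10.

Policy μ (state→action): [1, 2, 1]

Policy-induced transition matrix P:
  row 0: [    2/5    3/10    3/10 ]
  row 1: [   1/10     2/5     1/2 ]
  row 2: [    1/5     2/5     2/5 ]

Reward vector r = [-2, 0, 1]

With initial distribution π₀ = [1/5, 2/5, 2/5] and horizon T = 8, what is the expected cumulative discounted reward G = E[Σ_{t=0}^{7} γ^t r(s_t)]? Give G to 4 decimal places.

t=0: π = [0.2000, 0.4000, 0.4000], E[r] = 0.0000, γ^t·E[r] = 0.000000, running G = 0.000000
t=1: π = [0.2000, 0.3800, 0.4200], E[r] = 0.0200, γ^t·E[r] = 0.018000, running G = 0.018000
t=2: π = [0.2020, 0.3800, 0.4180], E[r] = 0.0140, γ^t·E[r] = 0.011340, running G = 0.029340
t=3: π = [0.2024, 0.3798, 0.4178], E[r] = 0.0130, γ^t·E[r] = 0.009477, running G = 0.038817
t=4: π = [0.2025, 0.3798, 0.4177], E[r] = 0.0127, γ^t·E[r] = 0.008359, running G = 0.047176
t=5: π = [0.2025, 0.3798, 0.4177], E[r] = 0.0127, γ^t·E[r] = 0.007486, running G = 0.054662
t=6: π = [0.2025, 0.3797, 0.4177], E[r] = 0.0127, γ^t·E[r] = 0.006730, running G = 0.061392
t=7: π = [0.2025, 0.3797, 0.4177], E[r] = 0.0127, γ^t·E[r] = 0.006055, running G = 0.067447

G = 0.0674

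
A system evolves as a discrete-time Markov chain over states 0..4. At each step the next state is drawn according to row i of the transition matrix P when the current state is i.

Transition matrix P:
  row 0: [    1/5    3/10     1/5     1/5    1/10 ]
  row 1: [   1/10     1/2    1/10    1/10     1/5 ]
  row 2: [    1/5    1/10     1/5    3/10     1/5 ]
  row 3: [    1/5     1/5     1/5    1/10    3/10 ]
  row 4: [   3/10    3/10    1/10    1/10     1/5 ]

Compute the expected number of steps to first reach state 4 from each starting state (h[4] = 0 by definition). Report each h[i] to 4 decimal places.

First-step conditioning: h[4] = 0; for i ≠ 4, h[i] = 1 + Σ_k P[i][k]·h[k].
  h[0] = 1 + 1/5·h[0] + 3/10·h[1] + 1/5·h[2] + 1/5·h[3]
  h[1] = 1 + 1/10·h[0] + 1/2·h[1] + 1/10·h[2] + 1/10·h[3]
  h[2] = 1 + 1/5·h[0] + 1/10·h[1] + 1/5·h[2] + 3/10·h[3]
  h[3] = 1 + 1/5·h[0] + 1/5·h[1] + 1/5·h[2] + 1/10·h[3]
Solving the 4×4 linear system over states ≠ 4 gives exactly h = [11/2, 5, 109/22, 50/11, 0] (h[4] = 0 is the target).

h = [5.5000, 5.0000, 4.9545, 4.5455, 0.0000]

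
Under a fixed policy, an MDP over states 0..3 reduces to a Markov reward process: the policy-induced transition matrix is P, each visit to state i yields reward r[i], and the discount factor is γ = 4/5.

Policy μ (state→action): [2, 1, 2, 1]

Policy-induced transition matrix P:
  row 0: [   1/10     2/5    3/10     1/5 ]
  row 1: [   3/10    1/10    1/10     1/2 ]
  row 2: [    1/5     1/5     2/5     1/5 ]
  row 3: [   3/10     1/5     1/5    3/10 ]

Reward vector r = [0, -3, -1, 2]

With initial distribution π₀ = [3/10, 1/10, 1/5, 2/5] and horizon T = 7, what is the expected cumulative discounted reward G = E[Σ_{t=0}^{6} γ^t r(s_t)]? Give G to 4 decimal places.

t=0: π = [0.3000, 0.1000, 0.2000, 0.4000], E[r] = 0.3000, γ^t·E[r] = 0.300000, running G = 0.300000
t=1: π = [0.2200, 0.2500, 0.2600, 0.2700], E[r] = -0.4700, γ^t·E[r] = -0.376000, running G = -0.076000
t=2: π = [0.2300, 0.2190, 0.2490, 0.3020], E[r] = -0.3020, γ^t·E[r] = -0.193280, running G = -0.269280
t=3: π = [0.2291, 0.2241, 0.2509, 0.2959], E[r] = -0.3314, γ^t·E[r] = -0.169677, running G = -0.438957
t=4: π = [0.2291, 0.2234, 0.2507, 0.2968], E[r] = -0.3273, γ^t·E[r] = -0.134050, running G = -0.573007
t=5: π = [0.2291, 0.2235, 0.2507, 0.2967], E[r] = -0.3277, γ^t·E[r] = -0.107389, running G = -0.680396
t=6: π = [0.2291, 0.2235, 0.2507, 0.2967], E[r] = -0.3277, γ^t·E[r] = -0.085905, running G = -0.766301

G = -0.7663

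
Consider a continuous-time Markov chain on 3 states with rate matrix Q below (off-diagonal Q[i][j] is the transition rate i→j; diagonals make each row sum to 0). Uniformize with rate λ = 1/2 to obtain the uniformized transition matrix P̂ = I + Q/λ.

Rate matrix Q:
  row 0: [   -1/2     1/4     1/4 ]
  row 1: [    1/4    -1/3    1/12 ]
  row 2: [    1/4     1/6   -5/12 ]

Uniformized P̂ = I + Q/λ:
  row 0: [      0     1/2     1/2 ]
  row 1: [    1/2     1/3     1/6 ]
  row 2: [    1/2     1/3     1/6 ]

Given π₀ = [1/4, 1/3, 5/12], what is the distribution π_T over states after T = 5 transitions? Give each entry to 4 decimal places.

t=0: π = [0.2500, 0.3333, 0.4167]
t=1: π = [0.3750, 0.3750, 0.2500]
t=2: π = [0.3125, 0.3958, 0.2917]
t=3: π = [0.3438, 0.3854, 0.2708]
t=4: π = [0.3281, 0.3906, 0.2813]
t=5: π = [0.3359, 0.3880, 0.2760]

π = [0.3359, 0.3880, 0.2760]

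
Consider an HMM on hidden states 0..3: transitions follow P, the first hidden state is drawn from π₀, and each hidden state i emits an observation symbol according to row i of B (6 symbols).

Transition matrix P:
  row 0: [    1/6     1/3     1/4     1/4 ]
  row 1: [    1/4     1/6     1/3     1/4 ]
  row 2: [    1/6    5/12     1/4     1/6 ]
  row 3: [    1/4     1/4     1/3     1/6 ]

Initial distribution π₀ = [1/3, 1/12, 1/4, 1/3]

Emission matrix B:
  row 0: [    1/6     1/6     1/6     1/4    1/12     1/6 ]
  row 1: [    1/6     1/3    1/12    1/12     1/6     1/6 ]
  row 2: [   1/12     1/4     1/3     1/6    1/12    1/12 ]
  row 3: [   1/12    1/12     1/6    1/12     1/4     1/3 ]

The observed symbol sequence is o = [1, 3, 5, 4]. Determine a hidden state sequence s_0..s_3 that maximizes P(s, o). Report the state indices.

t=0: δ = [5.556e-02, 2.778e-02, 6.250e-02, 2.778e-02]  (obs o_0=1)
t=1: δ = [2.604e-03, 2.170e-03, 2.604e-03, 1.157e-03]  ψ = [2, 2, 2, 0]  (obs o_1=3)
t=2: δ = [9.042e-05, 1.808e-04, 6.028e-05, 2.170e-04]  ψ = [1, 2, 1, 0]  (obs o_2=5)
t=3: δ = [4.521e-06, 9.042e-06, 6.028e-06, 1.130e-05]  ψ = [3, 3, 3, 1]  (obs o_3=4)
backtrack: best end state = 3; path = [2, 2, 1, 3]

path = [2, 2, 1, 3]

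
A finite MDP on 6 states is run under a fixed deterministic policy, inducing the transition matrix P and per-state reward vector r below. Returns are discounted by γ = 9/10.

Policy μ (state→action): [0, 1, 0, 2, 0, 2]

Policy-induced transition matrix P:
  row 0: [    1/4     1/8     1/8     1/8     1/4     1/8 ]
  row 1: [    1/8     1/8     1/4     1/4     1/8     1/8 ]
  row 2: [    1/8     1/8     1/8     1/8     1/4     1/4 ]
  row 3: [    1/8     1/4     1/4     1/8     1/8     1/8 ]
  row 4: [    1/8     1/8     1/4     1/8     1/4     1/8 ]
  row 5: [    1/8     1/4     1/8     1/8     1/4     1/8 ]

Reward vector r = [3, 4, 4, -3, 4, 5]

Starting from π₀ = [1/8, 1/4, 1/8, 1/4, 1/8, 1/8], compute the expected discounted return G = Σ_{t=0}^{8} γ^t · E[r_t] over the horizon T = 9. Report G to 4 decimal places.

G = 17.4919

t=0: π = [0.1250, 0.2500, 0.1250, 0.2500, 0.1250, 0.1250], E[r] = 2.2500, γ^t·E[r] = 2.250000, running G = 2.250000
t=1: π = [0.1406, 0.1719, 0.2031, 0.1563, 0.1875, 0.1406], E[r] = 2.9063, γ^t·E[r] = 2.615625, running G = 4.865625
t=2: π = [0.1426, 0.1621, 0.1895, 0.1465, 0.2090, 0.1504], E[r] = 2.9824, γ^t·E[r] = 2.415762, running G = 7.281387
t=3: π = [0.1428, 0.1621, 0.1897, 0.1453, 0.2114, 0.1487], E[r] = 2.9890, γ^t·E[r] = 2.178991, running G = 9.460378
t=4: π = [0.1429, 0.1617, 0.1898, 0.1453, 0.2116, 0.1487], E[r] = 2.9890, γ^t·E[r] = 1.961092, running G = 11.421470
t=5: π = [0.1429, 0.1617, 0.1898, 0.1452, 0.2116, 0.1487], E[r] = 2.9893, γ^t·E[r] = 1.765181, running G = 13.186650
t=6: π = [0.1429, 0.1617, 0.1898, 0.1452, 0.2116, 0.1487], E[r] = 2.9893, γ^t·E[r] = 1.588659, running G = 14.775309
t=7: π = [0.1429, 0.1617, 0.1898, 0.1452, 0.2116, 0.1487], E[r] = 2.9893, γ^t·E[r] = 1.429795, running G = 16.205104
t=8: π = [0.1429, 0.1617, 0.1898, 0.1452, 0.2116, 0.1487], E[r] = 2.9893, γ^t·E[r] = 1.286815, running G = 17.491919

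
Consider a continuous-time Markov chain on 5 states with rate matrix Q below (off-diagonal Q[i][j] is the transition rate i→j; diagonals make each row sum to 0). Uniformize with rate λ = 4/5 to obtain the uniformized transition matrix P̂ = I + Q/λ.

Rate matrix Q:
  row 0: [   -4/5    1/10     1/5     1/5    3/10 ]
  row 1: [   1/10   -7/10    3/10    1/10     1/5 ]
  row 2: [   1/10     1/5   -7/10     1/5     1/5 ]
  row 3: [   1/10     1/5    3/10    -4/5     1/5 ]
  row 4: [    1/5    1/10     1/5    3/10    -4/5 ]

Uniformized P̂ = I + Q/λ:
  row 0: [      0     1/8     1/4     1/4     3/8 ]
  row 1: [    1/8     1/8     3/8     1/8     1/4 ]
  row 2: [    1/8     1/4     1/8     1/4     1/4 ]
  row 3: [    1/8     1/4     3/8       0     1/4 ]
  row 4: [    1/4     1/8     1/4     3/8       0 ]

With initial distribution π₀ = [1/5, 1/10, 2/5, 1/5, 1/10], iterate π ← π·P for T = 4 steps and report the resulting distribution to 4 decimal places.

π = [0.1356, 0.1832, 0.2652, 0.2038, 0.2122]

t=0: π = [0.2000, 0.1000, 0.4000, 0.2000, 0.1000]
t=1: π = [0.1125, 0.2000, 0.2375, 0.2000, 0.2500]
t=2: π = [0.1422, 0.1797, 0.2703, 0.2063, 0.2016]
t=3: π = [0.1324, 0.1846, 0.2645, 0.2012, 0.2174]
t=4: π = [0.1356, 0.1832, 0.2652, 0.2038, 0.2122]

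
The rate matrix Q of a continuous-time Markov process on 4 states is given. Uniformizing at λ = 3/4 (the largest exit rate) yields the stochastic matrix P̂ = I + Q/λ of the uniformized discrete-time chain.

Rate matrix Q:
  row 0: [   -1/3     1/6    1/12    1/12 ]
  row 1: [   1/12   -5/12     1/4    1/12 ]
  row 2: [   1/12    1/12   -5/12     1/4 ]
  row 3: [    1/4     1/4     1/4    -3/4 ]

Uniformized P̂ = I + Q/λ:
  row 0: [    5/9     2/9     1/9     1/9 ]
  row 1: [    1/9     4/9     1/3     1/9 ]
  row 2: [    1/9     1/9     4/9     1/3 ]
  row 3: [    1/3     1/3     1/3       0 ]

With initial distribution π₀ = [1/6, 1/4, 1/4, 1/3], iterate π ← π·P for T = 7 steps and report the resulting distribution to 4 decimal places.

t=0: π = [0.1667, 0.2500, 0.2500, 0.3333]
t=1: π = [0.2593, 0.2870, 0.3241, 0.1296]
t=2: π = [0.2551, 0.2644, 0.3117, 0.1687]
t=3: π = [0.2620, 0.2651, 0.3113, 0.1616]
t=4: π = [0.2635, 0.2645, 0.3097, 0.1623]
t=5: π = [0.2643, 0.2646, 0.3092, 0.1619]
t=6: π = [0.2645, 0.2647, 0.3090, 0.1618]
t=7: π = [0.2647, 0.2647, 0.3089, 0.1618]

π = [0.2647, 0.2647, 0.3089, 0.1618]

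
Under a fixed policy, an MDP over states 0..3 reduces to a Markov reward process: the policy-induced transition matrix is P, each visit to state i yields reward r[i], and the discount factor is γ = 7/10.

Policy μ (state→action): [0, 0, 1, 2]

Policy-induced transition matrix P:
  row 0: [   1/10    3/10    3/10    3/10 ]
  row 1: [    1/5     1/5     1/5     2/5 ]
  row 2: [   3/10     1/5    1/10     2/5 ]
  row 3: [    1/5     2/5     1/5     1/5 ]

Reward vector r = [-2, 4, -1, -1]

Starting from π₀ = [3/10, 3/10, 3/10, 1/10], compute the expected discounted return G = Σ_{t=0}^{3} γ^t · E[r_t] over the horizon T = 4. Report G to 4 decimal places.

t=0: π = [0.3000, 0.3000, 0.3000, 0.1000], E[r] = 0.2000, γ^t·E[r] = 0.200000, running G = 0.200000
t=1: π = [0.2000, 0.2500, 0.2000, 0.3500], E[r] = 0.0500, γ^t·E[r] = 0.035000, running G = 0.235000
t=2: π = [0.2000, 0.2900, 0.2000, 0.3100], E[r] = 0.2500, γ^t·E[r] = 0.122500, running G = 0.357500
t=3: π = [0.2000, 0.2820, 0.2000, 0.3180], E[r] = 0.2100, γ^t·E[r] = 0.072030, running G = 0.429530

G = 0.4295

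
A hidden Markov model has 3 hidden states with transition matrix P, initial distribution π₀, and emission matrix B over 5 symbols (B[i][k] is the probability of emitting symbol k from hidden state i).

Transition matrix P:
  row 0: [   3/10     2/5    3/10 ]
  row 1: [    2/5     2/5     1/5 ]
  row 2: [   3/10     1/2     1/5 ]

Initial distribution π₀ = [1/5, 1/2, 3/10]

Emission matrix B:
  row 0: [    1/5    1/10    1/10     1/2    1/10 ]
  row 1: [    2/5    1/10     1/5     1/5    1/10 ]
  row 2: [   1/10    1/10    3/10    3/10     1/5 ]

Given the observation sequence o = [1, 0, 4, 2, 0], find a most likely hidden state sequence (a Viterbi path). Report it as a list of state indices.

t=0: δ = [2.000e-02, 5.000e-02, 3.000e-02]  (obs o_0=1)
t=1: δ = [4.000e-03, 8.000e-03, 1.000e-03]  ψ = [1, 1, 1]  (obs o_1=0)
t=2: δ = [3.200e-04, 3.200e-04, 3.200e-04]  ψ = [1, 1, 1]  (obs o_2=4)
t=3: δ = [1.280e-05, 3.200e-05, 2.880e-05]  ψ = [1, 2, 0]  (obs o_3=2)
t=4: δ = [2.560e-06, 5.760e-06, 6.400e-07]  ψ = [1, 2, 1]  (obs o_4=0)
backtrack: best end state = 1; path = [1, 1, 0, 2, 1]

path = [1, 1, 0, 2, 1]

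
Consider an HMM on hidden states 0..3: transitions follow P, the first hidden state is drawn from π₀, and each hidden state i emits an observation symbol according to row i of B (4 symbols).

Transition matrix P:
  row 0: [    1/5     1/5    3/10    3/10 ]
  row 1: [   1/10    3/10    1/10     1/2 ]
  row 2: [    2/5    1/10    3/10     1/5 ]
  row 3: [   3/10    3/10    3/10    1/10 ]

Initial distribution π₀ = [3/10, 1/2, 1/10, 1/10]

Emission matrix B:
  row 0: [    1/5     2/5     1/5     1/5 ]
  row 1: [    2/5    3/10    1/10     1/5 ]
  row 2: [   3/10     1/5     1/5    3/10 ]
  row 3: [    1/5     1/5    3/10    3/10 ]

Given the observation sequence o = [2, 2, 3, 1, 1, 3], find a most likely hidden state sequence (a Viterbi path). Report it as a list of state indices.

t=0: δ = [6.000e-02, 5.000e-02, 2.000e-02, 3.000e-02]  (obs o_0=2)
t=1: δ = [2.400e-03, 1.500e-03, 3.600e-03, 7.500e-03]  ψ = [0, 1, 0, 1]  (obs o_1=2)
t=2: δ = [4.500e-04, 4.500e-04, 6.750e-04, 2.250e-04]  ψ = [3, 3, 3, 1]  (obs o_2=3)
t=3: δ = [1.080e-04, 4.050e-05, 4.050e-05, 4.500e-05]  ψ = [2, 1, 2, 1]  (obs o_3=1)
t=4: δ = [8.640e-06, 6.480e-06, 6.480e-06, 6.480e-06]  ψ = [0, 0, 0, 0]  (obs o_4=1)
t=5: δ = [5.184e-07, 3.888e-07, 7.776e-07, 9.720e-07]  ψ = [2, 1, 0, 1]  (obs o_5=3)
backtrack: best end state = 3; path = [1, 3, 2, 0, 1, 3]

path = [1, 3, 2, 0, 1, 3]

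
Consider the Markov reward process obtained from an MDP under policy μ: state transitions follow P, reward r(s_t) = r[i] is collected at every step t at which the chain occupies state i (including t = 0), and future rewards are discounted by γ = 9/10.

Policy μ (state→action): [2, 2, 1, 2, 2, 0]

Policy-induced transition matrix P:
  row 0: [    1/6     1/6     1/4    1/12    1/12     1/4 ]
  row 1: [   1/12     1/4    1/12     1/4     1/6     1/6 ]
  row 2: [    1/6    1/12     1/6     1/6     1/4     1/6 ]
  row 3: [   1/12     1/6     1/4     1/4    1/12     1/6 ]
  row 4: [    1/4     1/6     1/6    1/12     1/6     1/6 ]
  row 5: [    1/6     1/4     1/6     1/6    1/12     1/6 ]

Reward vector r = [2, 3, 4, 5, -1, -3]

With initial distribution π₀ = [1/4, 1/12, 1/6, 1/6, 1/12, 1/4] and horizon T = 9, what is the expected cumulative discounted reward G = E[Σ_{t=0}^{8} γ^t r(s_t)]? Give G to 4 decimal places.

t=0: π = [0.2500, 0.0833, 0.1667, 0.1667, 0.0833, 0.2500], E[r] = 1.4167, γ^t·E[r] = 1.416667, running G = 1.416667
t=1: π = [0.1528, 0.1806, 0.1944, 0.1597, 0.1250, 0.1875], E[r] = 1.7361, γ^t·E[r] = 1.562500, running G = 2.979167
t=2: π = [0.1487, 0.1811, 0.1777, 0.1719, 0.1412, 0.1794], E[r] = 1.7315, γ^t·E[r] = 1.402500, running G = 4.381667
t=3: π = [0.1490, 0.1819, 0.1783, 0.1719, 0.1398, 0.1791], E[r] = 1.7395, γ^t·E[r] = 1.268121, running G = 5.649788
t=4: π = [0.1488, 0.1819, 0.1783, 0.1721, 0.1399, 0.1791], E[r] = 1.7397, γ^t·E[r] = 1.141385, running G = 6.791173
t=5: π = [0.1488, 0.1819, 0.1783, 0.1721, 0.1399, 0.1791], E[r] = 1.7398, γ^t·E[r] = 1.027340, running G = 7.818513
t=6: π = [0.1488, 0.1819, 0.1783, 0.1721, 0.1399, 0.1791], E[r] = 1.7398, γ^t·E[r] = 0.924613, running G = 8.743127
t=7: π = [0.1488, 0.1819, 0.1783, 0.1721, 0.1399, 0.1791], E[r] = 1.7398, γ^t·E[r] = 0.832153, running G = 9.575280
t=8: π = [0.1488, 0.1819, 0.1783, 0.1721, 0.1399, 0.1791], E[r] = 1.7398, γ^t·E[r] = 0.748938, running G = 10.324217

G = 10.3242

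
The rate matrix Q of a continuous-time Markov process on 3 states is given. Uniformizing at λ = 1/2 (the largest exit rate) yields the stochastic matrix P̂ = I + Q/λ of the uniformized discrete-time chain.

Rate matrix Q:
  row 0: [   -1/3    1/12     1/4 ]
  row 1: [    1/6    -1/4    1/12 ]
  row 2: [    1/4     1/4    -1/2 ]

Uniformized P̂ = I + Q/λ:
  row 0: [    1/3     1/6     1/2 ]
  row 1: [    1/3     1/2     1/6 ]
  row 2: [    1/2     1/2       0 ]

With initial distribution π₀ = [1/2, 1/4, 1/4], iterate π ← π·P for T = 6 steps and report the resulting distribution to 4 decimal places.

t=0: π = [0.5000, 0.2500, 0.2500]
t=1: π = [0.3750, 0.3333, 0.2917]
t=2: π = [0.3819, 0.3750, 0.2431]
t=3: π = [0.3738, 0.3727, 0.2535]
t=4: π = [0.3756, 0.3754, 0.2490]
t=5: π = [0.3748, 0.3748, 0.2504]
t=6: π = [0.3751, 0.3751, 0.2499]

π = [0.3751, 0.3751, 0.2499]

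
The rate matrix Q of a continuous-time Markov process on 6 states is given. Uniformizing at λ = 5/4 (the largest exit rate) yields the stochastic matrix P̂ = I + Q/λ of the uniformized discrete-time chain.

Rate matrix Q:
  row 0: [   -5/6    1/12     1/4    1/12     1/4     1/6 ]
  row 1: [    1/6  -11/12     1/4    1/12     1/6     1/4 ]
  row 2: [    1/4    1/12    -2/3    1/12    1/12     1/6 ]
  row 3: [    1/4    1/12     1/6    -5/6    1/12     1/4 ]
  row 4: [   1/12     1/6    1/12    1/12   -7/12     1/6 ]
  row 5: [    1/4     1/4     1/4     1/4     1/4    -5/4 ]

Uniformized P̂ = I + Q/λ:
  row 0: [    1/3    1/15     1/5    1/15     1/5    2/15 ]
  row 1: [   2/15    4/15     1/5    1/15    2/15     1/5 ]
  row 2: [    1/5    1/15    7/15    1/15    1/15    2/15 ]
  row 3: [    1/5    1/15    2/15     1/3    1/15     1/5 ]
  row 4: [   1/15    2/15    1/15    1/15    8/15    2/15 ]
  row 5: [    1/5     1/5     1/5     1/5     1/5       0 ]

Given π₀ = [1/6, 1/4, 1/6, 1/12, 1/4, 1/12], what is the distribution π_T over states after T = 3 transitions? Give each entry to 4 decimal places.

t=0: π = [0.1667, 0.2500, 0.1667, 0.0833, 0.2500, 0.0833]
t=1: π = [0.1722, 0.1444, 0.2056, 0.1000, 0.2333, 0.1444]
t=2: π = [0.1822, 0.1304, 0.2170, 0.1126, 0.2274, 0.1304]
t=3: π = [0.1853, 0.1253, 0.2200, 0.1141, 0.2232, 0.1321]

π = [0.1853, 0.1253, 0.2200, 0.1141, 0.2232, 0.1321]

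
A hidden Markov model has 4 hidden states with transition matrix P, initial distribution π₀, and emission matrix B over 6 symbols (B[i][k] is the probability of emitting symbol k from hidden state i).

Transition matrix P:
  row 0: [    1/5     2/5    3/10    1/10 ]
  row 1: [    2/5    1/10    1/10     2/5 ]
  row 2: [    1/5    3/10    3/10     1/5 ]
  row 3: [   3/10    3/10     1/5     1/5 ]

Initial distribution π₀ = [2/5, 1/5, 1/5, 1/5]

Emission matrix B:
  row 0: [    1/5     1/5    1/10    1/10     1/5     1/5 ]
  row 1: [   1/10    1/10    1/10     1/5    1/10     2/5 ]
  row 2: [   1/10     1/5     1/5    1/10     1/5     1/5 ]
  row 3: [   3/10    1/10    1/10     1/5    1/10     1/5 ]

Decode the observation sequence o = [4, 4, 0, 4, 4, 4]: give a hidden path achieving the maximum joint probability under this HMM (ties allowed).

path = [0, 1, 3, 0, 2, 2]

t=0: δ = [8.000e-02, 2.000e-02, 4.000e-02, 2.000e-02]  (obs o_0=4)
t=1: δ = [3.200e-03, 3.200e-03, 4.800e-03, 8.000e-04]  ψ = [0, 0, 0, 0]  (obs o_1=4)
t=2: δ = [2.560e-04, 1.440e-04, 1.440e-04, 3.840e-04]  ψ = [1, 2, 2, 1]  (obs o_2=0)
t=3: δ = [2.304e-05, 1.152e-05, 1.536e-05, 7.680e-06]  ψ = [3, 3, 0, 3]  (obs o_3=4)
t=4: δ = [9.216e-07, 9.216e-07, 1.382e-06, 4.608e-07]  ψ = [0, 0, 0, 1]  (obs o_4=4)
t=5: δ = [7.373e-08, 4.147e-08, 8.294e-08, 3.686e-08]  ψ = [1, 2, 2, 1]  (obs o_5=4)
backtrack: best end state = 2; path = [0, 1, 3, 0, 2, 2]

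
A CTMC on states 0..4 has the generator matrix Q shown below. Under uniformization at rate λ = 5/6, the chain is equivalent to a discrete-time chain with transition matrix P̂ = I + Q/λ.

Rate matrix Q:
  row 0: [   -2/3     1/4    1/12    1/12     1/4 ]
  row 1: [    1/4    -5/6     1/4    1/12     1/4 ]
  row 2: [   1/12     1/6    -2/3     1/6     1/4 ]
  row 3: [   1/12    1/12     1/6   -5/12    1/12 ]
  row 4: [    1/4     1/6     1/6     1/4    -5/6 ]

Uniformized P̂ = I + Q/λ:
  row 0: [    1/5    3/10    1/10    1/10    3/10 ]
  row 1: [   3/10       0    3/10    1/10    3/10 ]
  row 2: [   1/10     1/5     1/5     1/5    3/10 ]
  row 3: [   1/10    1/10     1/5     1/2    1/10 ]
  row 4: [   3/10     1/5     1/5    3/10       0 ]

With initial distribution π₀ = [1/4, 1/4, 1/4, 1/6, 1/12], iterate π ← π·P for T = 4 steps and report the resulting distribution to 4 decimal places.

t=0: π = [0.2500, 0.2500, 0.2500, 0.1667, 0.0833]
t=1: π = [0.1917, 0.1583, 0.2000, 0.2083, 0.2417]
t=2: π = [0.1992, 0.1667, 0.1967, 0.2517, 0.1858]
t=3: π = [0.1904, 0.1614, 0.1968, 0.2575, 0.1939]
t=4: π = [0.1901, 0.1610, 0.1971, 0.2615, 0.1903]

π = [0.1901, 0.1610, 0.1971, 0.2615, 0.1903]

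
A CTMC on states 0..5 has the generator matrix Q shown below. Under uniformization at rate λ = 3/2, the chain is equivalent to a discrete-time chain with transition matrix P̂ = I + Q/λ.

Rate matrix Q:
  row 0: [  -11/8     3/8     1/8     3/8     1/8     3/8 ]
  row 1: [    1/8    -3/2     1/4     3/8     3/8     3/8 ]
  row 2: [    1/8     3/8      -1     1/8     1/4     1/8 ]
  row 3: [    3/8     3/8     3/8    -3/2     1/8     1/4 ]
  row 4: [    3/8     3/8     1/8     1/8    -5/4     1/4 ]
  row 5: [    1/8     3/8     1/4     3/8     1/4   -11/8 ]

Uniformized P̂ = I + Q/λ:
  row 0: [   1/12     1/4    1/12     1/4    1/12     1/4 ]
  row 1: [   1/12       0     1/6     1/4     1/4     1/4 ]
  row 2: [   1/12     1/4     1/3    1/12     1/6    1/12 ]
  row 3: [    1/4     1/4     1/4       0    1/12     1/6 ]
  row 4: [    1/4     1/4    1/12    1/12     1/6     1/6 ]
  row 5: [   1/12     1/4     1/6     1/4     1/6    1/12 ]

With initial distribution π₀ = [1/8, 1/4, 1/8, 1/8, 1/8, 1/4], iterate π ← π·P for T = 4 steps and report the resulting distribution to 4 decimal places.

t=0: π = [0.1250, 0.2500, 0.1250, 0.1250, 0.1250, 0.2500]
t=1: π = [0.1250, 0.1875, 0.1771, 0.1771, 0.1667, 0.1667]
t=2: π = [0.1406, 0.2031, 0.1866, 0.1484, 0.1571, 0.1641]
t=3: π = [0.1343, 0.1992, 0.1853, 0.1556, 0.1595, 0.1661]
t=4: π = [0.1359, 0.2002, 0.1860, 0.1536, 0.1591, 0.1652]

π = [0.1359, 0.2002, 0.1860, 0.1536, 0.1591, 0.1652]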